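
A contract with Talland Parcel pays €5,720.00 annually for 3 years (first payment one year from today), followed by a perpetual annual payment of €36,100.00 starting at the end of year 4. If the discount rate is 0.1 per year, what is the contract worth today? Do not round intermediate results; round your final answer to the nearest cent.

PV of 3-year annuity: €5,720.00 × [1 − (1+0.1)^−3] / 0.1 = 14224.79339
Perpetuity value at year 3: €36,100.00 / 0.1 = 361000.00000
PV of perpetuity: 361000.00000 / (1+0.1)^3 = 271224.64313
Total PV = 14224.79339 + 271224.64313 = 285449.43651

€285449.44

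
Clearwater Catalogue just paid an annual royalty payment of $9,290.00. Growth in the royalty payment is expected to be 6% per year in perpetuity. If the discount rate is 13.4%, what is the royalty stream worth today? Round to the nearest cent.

D₁ = D₀ × (1 + g) = $9,290.00 × 1.06 = $9,847.4000
Growing perpetuity: P = D₁ / (r − g) = $9,847.4000 / (0.134 − 0.06) = $133,072.97

$133072.97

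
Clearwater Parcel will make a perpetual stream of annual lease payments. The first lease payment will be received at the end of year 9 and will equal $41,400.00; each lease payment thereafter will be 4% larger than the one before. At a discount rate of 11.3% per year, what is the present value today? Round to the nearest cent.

$240833.09

Value at end of year 8: C₁ / (r − g) = $41,400.00 / (0.113 − 0.04) = $567,123.2877
Discount to today: PV = $567,123.2877 / (1 + 0.113)^8 = $567,123.2877 / 2.354840 = $240,833.09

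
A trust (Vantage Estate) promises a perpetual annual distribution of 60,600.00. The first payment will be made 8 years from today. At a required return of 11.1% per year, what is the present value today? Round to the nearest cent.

261307.11

Value at end of year 7: C / r = 60,600.00 / 0.111 = 545,945.9459
Discount to today: PV = 545,945.9459 / (1 + 0.111)^7 = 545,945.9459 / 2.089288 = 261,307.11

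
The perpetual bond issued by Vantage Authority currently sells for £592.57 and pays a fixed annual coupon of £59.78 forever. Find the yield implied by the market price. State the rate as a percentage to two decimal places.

P = C/r ⇒ r = C/P = £59.78/£592.57 = 0.100883

10.09%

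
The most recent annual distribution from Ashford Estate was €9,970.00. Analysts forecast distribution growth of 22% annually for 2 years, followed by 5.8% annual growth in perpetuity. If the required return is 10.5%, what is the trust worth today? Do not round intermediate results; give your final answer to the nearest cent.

€296736.84

D_1 = 12163.40000
D_2 = 14839.34800
Terminal value at year 2: TV = D_2×(1+g_2)/(r−g_2) = 15700.03018/0.047 = 334043.19540
P_0 = D_1/(1+r)^1 + D_2/(1+r)^2 + TV/(1+r)^2
    = 11007.60181 + 12153.18933 + 273576.04914 = 296736.84028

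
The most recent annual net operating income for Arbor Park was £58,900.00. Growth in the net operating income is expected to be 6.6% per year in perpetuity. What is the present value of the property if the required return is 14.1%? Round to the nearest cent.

£837165.33

D₁ = D₀ × (1 + g) = £58,900.00 × 1.066 = £62,787.4000
Growing perpetuity: P = D₁ / (r − g) = £62,787.4000 / (0.141 − 0.066) = £837,165.33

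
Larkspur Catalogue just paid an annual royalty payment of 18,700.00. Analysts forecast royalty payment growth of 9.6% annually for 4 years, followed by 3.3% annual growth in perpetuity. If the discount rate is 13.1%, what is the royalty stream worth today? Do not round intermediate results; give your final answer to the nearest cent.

243012.58

D_1 = 20495.20000
D_2 = 22462.73920
D_3 = 24619.16216
D_4 = 26982.60173
Terminal value at year 4: TV = D_4×(1+g_2)/(r−g_2) = 27873.02759/0.098 = 284418.64886
P_0 = D_1/(1+r)^1 + D_2/(1+r)^2 + D_3/(1+r)^3 + D_4/(1+r)^4 + TV/(1+r)^4
    = 18121.30858 + 17560.52538 + 17017.09621 + 16490.48404 + 173823.16336 = 243012.57755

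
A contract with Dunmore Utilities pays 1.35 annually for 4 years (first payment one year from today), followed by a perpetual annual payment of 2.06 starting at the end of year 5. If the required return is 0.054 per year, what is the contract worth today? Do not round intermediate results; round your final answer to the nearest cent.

PV of 4-year annuity: 1.35 × [1 − (1+0.054)^−4] / 0.054 = 4.74289
Perpetuity value at year 4: 2.06 / 0.054 = 38.14815
PV of perpetuity: 38.14815 / (1+0.054)^4 = 30.91085
Total PV = 4.74289 + 30.91085 = 35.65374

35.65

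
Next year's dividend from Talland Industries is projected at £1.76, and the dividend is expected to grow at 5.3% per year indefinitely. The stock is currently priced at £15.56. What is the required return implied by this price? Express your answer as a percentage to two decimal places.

16.61%

P = D₁/(r − g) ⇒ r = D₁/P + g = £1.7600/£15.56 + 0.053 = 0.113111 + 0.053 = 0.166111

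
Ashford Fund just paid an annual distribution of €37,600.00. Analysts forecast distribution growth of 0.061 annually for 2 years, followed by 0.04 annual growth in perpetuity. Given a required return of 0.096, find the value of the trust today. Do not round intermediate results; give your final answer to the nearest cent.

D_1 = 39893.60000
D_2 = 42327.10960
Terminal value at year 2: TV = D_2×(1+g_2)/(r−g_2) = 44020.19398/0.056 = 786074.89257
P_0 = D_1/(1+r)^1 + D_2/(1+r)^2 + TV/(1+r)^2
    = 36399.27007 + 35236.88462 + 654399.28587 = 726035.44056

€726035.44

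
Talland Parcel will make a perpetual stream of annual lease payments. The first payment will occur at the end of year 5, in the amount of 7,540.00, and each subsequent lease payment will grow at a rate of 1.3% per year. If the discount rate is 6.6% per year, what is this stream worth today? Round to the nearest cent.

110170.84

Value at end of year 4: C₁ / (r − g) = 7,540.00 / (0.066 − 0.013) = 142,264.1509
Discount to today: PV = 142,264.1509 / (1 + 0.066)^4 = 142,264.1509 / 1.291305 = 110,170.84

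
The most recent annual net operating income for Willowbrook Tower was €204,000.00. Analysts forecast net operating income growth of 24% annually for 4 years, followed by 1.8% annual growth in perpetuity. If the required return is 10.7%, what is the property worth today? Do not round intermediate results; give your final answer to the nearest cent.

€4765888.22

D_1 = 252960.00000
D_2 = 313670.40000
D_3 = 388951.29600
D_4 = 482299.60704
Terminal value at year 4: TV = D_4×(1+g_2)/(r−g_2) = 490980.99997/0.089 = 5516640.44906
P_0 = D_1/(1+r)^1 + D_2/(1+r)^2 + D_3/(1+r)^3 + D_4/(1+r)^4 + TV/(1+r)^4
    = 228509.48509 + 255963.65087 + 286716.28463 + 321163.67926 + 3673535.11781 = 4765888.21767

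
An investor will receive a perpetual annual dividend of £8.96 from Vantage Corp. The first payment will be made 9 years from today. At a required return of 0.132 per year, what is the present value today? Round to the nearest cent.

Value at end of year 8: C / r = £8.96 / 0.132 = £67.8788
Discount to today: PV = £67.8788 / (1 + 0.132)^8 = £67.8788 / 2.696320 = £25.17

£25.17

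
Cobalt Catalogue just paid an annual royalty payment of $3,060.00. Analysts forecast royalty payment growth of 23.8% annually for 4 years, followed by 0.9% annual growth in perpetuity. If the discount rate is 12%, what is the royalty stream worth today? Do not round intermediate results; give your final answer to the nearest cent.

D_1 = 3788.28000
D_2 = 4689.89064
D_3 = 5806.08461
D_4 = 7187.93275
Terminal value at year 4: TV = D_4×(1+g_2)/(r−g_2) = 7252.62414/0.111 = 65338.95626
P_0 = D_1/(1+r)^1 + D_2/(1+r)^2 + D_3/(1+r)^3 + D_4/(1+r)^4 + TV/(1+r)^4
    = 3382.39286 + 3738.75210 + 4132.65634 + 4568.06121 + 41524.08793 = 57345.95044

$57345.95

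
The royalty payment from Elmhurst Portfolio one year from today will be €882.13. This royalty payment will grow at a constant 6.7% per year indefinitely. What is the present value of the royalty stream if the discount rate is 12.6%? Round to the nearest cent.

Growing perpetuity: P = D₁ / (r − g) = €882.1300 / (0.126 − 0.067) = €14,951.36

€14951.36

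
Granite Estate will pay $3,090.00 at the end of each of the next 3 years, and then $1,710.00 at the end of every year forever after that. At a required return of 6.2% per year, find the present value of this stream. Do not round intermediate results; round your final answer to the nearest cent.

$31255.79

PV of 3-year annuity: $3,090.00 × [1 − (1+0.062)^−3] / 0.062 = 8229.13853
Perpetuity value at year 3: $1,710.00 / 0.062 = 27580.64516
PV of perpetuity: 27580.64516 / (1+0.062)^3 = 23026.65588
Total PV = 8229.13853 + 23026.65588 = 31255.79441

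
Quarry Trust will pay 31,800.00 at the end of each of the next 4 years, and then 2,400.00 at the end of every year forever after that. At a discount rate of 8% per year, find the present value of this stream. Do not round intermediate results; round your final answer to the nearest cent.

127376.53

PV of 4-year annuity: 31,800.00 × [1 − (1+0.08)^−4] / 0.08 = 105325.63351
Perpetuity value at year 4: 2,400.00 / 0.08 = 30000.00000
PV of perpetuity: 30000.00000 / (1+0.08)^4 = 22050.89558
Total PV = 105325.63351 + 22050.89558 = 127376.52910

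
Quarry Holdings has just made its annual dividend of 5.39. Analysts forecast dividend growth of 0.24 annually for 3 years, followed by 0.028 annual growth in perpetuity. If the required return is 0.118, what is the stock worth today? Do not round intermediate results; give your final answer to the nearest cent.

D_1 = 6.68360
D_2 = 8.28766
D_3 = 10.27670
Terminal value at year 3: TV = D_3×(1+g_2)/(r−g_2) = 10.56445/0.09 = 117.38279
P_0 = D_1/(1+r)^1 + D_2/(1+r)^2 + D_3/(1+r)^3 + TV/(1+r)^3
    = 5.97818 + 6.63053 + 7.35408 + 83.99995 = 103.96274

103.96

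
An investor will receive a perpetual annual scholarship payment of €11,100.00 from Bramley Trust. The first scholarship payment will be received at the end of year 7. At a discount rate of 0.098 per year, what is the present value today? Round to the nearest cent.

€64637.25

Value at end of year 6: C / r = €11,100.00 / 0.098 = €113,265.3061
Discount to today: PV = €113,265.3061 / (1 + 0.098)^6 = €113,265.3061 / 1.752323 = €64,637.25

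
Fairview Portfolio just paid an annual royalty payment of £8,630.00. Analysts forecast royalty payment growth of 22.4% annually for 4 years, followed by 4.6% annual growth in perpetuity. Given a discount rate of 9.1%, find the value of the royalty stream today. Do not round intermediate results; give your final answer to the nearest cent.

£364205.14

D_1 = 10563.12000
D_2 = 12929.25888
D_3 = 15825.41287
D_4 = 19370.30535
Terminal value at year 4: TV = D_4×(1+g_2)/(r−g_2) = 20261.33940/0.045 = 450251.98662
P_0 = D_1/(1+r)^1 + D_2/(1+r)^2 + D_3/(1+r)^3 + D_4/(1+r)^4 + TV/(1+r)^4
    = 9682.05316 + 10862.35845 + 12186.55064 + 13672.17047 + 317802.00685 = 364205.13957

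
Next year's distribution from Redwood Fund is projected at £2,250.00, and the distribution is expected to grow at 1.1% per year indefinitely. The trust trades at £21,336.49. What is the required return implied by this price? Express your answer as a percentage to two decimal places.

P = D₁/(r − g) ⇒ r = D₁/P + g = £2,250.0000/£21,336.49 + 0.011 = 0.105453 + 0.011 = 0.116453

11.65%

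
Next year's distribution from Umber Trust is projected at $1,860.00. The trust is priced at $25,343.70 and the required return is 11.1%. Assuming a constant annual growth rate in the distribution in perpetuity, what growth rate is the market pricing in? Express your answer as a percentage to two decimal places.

P = D₁/(r−g) ⇒ g = r − D₁/P = 0.111 − $1,860.00/$25,343.70 = 0.037609

3.76%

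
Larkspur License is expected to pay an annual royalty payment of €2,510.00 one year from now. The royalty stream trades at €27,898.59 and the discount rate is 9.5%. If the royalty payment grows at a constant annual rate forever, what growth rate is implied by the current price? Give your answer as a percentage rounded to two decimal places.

P = D₁/(r−g) ⇒ g = r − D₁/P = 0.095 − €2,510.00/€27,898.59 = 0.005031

0.50%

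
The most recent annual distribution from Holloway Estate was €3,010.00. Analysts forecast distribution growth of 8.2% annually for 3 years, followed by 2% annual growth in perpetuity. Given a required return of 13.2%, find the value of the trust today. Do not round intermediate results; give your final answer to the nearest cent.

€32193.71

D_1 = 3256.82000
D_2 = 3523.87924
D_3 = 3812.83734
Terminal value at year 3: TV = D_3×(1+g_2)/(r−g_2) = 3889.09408/0.112 = 34724.05433
P_0 = D_1/(1+r)^1 + D_2/(1+r)^2 + D_3/(1+r)^3 + TV/(1+r)^3
    = 2877.04947 + 2749.97131 + 2628.50615 + 23938.18100 = 32193.70793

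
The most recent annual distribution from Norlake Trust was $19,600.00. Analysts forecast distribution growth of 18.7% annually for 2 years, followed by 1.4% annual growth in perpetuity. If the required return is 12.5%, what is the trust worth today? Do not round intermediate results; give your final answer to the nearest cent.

D_1 = 23265.20000
D_2 = 27615.79240
Terminal value at year 2: TV = D_2×(1+g_2)/(r−g_2) = 28002.41349/0.111 = 252273.99544
P_0 = D_1/(1+r)^1 + D_2/(1+r)^2 + TV/(1+r)^2
    = 20680.17778 + 21819.88535 + 199327.60133 = 241827.66446

$241827.66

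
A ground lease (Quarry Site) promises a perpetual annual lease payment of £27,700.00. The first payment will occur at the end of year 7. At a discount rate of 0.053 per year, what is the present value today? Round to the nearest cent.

Value at end of year 6: C / r = £27,700.00 / 0.053 = £522,641.5094
Discount to today: PV = £522,641.5094 / (1 + 0.053)^6 = £522,641.5094 / 1.363233 = £383,383.72

£383383.72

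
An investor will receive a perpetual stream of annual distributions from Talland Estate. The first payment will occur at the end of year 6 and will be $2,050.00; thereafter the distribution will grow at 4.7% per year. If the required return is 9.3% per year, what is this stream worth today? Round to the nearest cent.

Value at end of year 5: C₁ / (r − g) = $2,050.00 / (0.093 − 0.047) = $44,565.2174
Discount to today: PV = $44,565.2174 / (1 + 0.093)^5 = $44,565.2174 / 1.559915 = $28,569.01

$28569.01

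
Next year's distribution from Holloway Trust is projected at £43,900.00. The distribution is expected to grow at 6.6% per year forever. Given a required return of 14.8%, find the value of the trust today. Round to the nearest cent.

Growing perpetuity: P = D₁ / (r − g) = £43,900.0000 / (0.148 − 0.066) = £535,365.85

£535365.85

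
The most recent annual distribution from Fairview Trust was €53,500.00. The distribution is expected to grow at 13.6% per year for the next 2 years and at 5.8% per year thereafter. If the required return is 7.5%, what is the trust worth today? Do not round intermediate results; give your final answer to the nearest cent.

€3834458.44

D_1 = 60776.00000
D_2 = 69041.53600
Terminal value at year 2: TV = D_2×(1+g_2)/(r−g_2) = 73045.94509/0.017 = 4296820.29929
P_0 = D_1/(1+r)^1 + D_2/(1+r)^2 + TV/(1+r)^2
    = 56535.81395 + 59743.89270 + 3718178.73384 = 3834458.44049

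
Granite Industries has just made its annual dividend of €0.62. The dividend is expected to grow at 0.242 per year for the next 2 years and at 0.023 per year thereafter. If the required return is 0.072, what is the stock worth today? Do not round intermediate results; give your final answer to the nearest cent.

D_1 = 0.77004
D_2 = 0.95639
Terminal value at year 2: TV = D_2×(1+g_2)/(r−g_2) = 0.97839/0.049 = 19.96707
P_0 = D_1/(1+r)^1 + D_2/(1+r)^2 + TV/(1+r)^2
    = 0.71832 + 0.83223 + 17.37500 = 18.92556

€18.93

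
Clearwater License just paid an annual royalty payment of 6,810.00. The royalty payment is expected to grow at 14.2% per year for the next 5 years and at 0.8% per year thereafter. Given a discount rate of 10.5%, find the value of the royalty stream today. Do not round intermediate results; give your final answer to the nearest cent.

D_1 = 7777.02000
D_2 = 8881.35684
D_3 = 10142.50951
D_4 = 11582.74586
D_5 = 13227.49577
Terminal value at year 5: TV = D_5×(1+g_2)/(r−g_2) = 13333.31574/0.097 = 137456.86330
P_0 = D_1/(1+r)^1 + D_2/(1+r)^2 + D_3/(1+r)^3 + D_4/(1+r)^4 + D_5/(1+r)^5 + TV/(1+r)^5
    = 7038.02715 + 7273.68960 + 7517.24300 + 7768.95159 + 8029.08843 + 83436.30043 = 121063.30021

121063.30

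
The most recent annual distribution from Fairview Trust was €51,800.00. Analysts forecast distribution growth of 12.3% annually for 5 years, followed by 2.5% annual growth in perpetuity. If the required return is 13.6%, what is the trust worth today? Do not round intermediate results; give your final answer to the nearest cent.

D_1 = 58171.40000
D_2 = 65326.48220
D_3 = 73361.63951
D_4 = 82385.12117
D_5 = 92518.49107
Terminal value at year 5: TV = D_5×(1+g_2)/(r−g_2) = 94831.45335/0.111 = 854337.41758
P_0 = D_1/(1+r)^1 + D_2/(1+r)^2 + D_3/(1+r)^3 + D_4/(1+r)^4 + D_5/(1+r)^5 + TV/(1+r)^5
    = 51207.21831 + 50621.22021 + 50041.92808 + 49469.26517 + 48903.15562 + 451583.19381 = 701825.98121

€701825.98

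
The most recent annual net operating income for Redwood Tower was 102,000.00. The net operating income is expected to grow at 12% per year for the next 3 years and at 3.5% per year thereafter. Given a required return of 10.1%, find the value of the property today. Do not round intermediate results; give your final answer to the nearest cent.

2000476.33

D_1 = 114240.00000
D_2 = 127948.80000
D_3 = 143302.65600
Terminal value at year 3: TV = D_3×(1+g_2)/(r−g_2) = 148318.24896/0.066 = 2247246.19636
P_0 = D_1/(1+r)^1 + D_2/(1+r)^2 + D_3/(1+r)^3 + TV/(1+r)^3
    = 103760.21798 + 105550.81212 + 107372.30660 + 1683792.98994 = 2000476.32665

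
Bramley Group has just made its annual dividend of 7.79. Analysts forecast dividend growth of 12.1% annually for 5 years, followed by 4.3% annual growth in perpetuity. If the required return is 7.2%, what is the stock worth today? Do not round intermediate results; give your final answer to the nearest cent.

D_1 = 8.73259
D_2 = 9.78923
D_3 = 10.97373
D_4 = 12.30155
D_5 = 13.79004
Terminal value at year 5: TV = D_5×(1+g_2)/(r−g_2) = 14.38301/0.029 = 495.96592
P_0 = D_1/(1+r)^1 + D_2/(1+r)^2 + D_3/(1+r)^3 + D_4/(1+r)^4 + D_5/(1+r)^5 + TV/(1+r)^5
    = 8.14607 + 8.51842 + 8.90779 + 9.31496 + 9.74073 + 350.33046 = 394.95843

394.96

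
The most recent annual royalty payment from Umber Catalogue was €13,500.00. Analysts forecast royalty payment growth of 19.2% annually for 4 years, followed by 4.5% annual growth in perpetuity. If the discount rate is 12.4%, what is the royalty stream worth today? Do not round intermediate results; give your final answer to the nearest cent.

D_1 = 16092.00000
D_2 = 19181.66400
D_3 = 22864.54349
D_4 = 27254.53584
Terminal value at year 4: TV = D_4×(1+g_2)/(r−g_2) = 28480.98995/0.079 = 360518.86013
P_0 = D_1/(1+r)^1 + D_2/(1+r)^2 + D_3/(1+r)^3 + D_4/(1+r)^4 + TV/(1+r)^4
    = 14316.72598 + 15182.86243 + 16101.39859 + 17075.50455 + 225872.18045 = 288548.67200

€288548.67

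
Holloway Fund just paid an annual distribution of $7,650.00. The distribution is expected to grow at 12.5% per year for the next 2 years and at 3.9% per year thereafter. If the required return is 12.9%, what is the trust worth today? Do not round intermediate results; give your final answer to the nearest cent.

D_1 = 8606.25000
D_2 = 9682.03125
Terminal value at year 2: TV = D_2×(1+g_2)/(r−g_2) = 10059.63047/0.09 = 111773.67188
P_0 = D_1/(1+r)^1 + D_2/(1+r)^2 + TV/(1+r)^2
    = 7622.89637 + 7595.88876 + 87690.31584 = 102909.10097

$102909.10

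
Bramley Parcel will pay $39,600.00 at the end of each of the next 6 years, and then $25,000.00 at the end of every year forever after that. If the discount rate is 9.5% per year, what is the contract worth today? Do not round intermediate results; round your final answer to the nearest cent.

$327687.35

PV of 6-year annuity: $39,600.00 × [1 − (1+0.095)^−6] / 0.095 = 175025.08488
Perpetuity value at year 6: $25,000.00 / 0.095 = 263157.89474
PV of perpetuity: 263157.89474 / (1+0.095)^6 = 152662.26034
Total PV = 175025.08488 + 152662.26034 = 327687.34522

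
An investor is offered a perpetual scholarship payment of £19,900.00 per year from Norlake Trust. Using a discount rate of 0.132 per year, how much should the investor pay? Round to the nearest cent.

£150757.58

Level perpetuity: PV = C / r = £19,900.00 / 0.132 = £150,757.58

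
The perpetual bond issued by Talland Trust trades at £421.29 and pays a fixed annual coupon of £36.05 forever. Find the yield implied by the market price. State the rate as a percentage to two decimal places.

P = C/r ⇒ r = C/P = £36.05/£421.29 = 0.085571

8.56%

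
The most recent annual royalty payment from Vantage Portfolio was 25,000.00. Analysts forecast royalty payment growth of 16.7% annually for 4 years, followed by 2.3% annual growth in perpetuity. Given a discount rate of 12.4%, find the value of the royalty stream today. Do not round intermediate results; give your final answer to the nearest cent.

404184.27

D_1 = 29175.00000
D_2 = 34047.22500
D_3 = 39733.11158
D_4 = 46368.54121
Terminal value at year 4: TV = D_4×(1+g_2)/(r−g_2) = 47435.01766/0.101 = 469653.64016
P_0 = D_1/(1+r)^1 + D_2/(1+r)^2 + D_3/(1+r)^3 + D_4/(1+r)^4 + TV/(1+r)^4
    = 25956.40569 + 26949.39986 + 27980.38224 + 29050.80612 + 294247.27384 = 404184.26775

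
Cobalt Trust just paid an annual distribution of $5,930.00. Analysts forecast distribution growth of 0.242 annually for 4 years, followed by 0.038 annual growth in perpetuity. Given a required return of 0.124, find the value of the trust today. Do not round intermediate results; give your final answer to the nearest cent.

$137336.57

D_1 = 7365.06000
D_2 = 9147.40452
D_3 = 11361.07641
D_4 = 14110.45691
Terminal value at year 4: TV = D_4×(1+g_2)/(r−g_2) = 14646.65427/0.086 = 170309.93335
P_0 = D_1/(1+r)^1 + D_2/(1+r)^2 + D_3/(1+r)^3 + D_4/(1+r)^4 + TV/(1+r)^4
    = 6552.54448 + 7240.44506 + 8000.56296 + 8840.47971 + 106702.53419 = 137336.56641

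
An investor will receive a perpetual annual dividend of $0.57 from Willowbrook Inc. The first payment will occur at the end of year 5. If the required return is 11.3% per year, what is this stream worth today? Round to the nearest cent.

Value at end of year 4: C / r = $0.57 / 0.113 = $5.0442
Discount to today: PV = $5.0442 / (1 + 0.113)^4 = $5.0442 / 1.534549 = $3.29

$3.29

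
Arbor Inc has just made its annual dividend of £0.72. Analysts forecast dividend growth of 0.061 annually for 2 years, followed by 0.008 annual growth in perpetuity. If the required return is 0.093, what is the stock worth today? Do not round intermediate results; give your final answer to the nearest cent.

£9.42

D_1 = 0.76392
D_2 = 0.81052
Terminal value at year 2: TV = D_2×(1+g_2)/(r−g_2) = 0.81700/0.085 = 9.61180
P_0 = D_1/(1+r)^1 + D_2/(1+r)^2 + TV/(1+r)^2
    = 0.69892 + 0.67846 + 8.04571 = 9.42309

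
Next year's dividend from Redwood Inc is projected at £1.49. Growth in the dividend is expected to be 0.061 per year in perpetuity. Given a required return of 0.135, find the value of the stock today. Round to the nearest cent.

Growing perpetuity: P = D₁ / (r − g) = £1.4900 / (0.135 − 0.061) = £20.14

£20.14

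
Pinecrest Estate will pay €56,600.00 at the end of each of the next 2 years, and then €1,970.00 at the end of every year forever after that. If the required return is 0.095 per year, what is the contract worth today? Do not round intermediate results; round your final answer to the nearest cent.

€116189.27

PV of 2-year annuity: €56,600.00 × [1 − (1+0.095)^−2] / 0.095 = 98894.51846
Perpetuity value at year 2: €1,970.00 / 0.095 = 20736.84211
PV of perpetuity: 20736.84211 / (1+0.095)^2 = 17294.75374
Total PV = 98894.51846 + 17294.75374 = 116189.27220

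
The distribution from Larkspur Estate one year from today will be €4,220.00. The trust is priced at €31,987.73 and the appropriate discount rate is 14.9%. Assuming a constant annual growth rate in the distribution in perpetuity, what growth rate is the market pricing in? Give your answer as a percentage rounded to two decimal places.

P = D₁/(r−g) ⇒ g = r − D₁/P = 0.149 − €4,220.00/€31,987.73 = 0.017074

1.71%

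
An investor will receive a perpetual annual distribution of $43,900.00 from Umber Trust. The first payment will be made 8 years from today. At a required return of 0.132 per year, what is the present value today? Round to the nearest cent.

$139625.78

Value at end of year 7: C / r = $43,900.00 / 0.132 = $332,575.7576
Discount to today: PV = $332,575.7576 / (1 + 0.132)^7 = $332,575.7576 / 2.381908 = $139,625.78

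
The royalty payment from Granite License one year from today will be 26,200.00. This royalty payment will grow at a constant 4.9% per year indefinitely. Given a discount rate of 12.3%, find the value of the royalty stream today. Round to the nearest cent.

Growing perpetuity: P = D₁ / (r − g) = 26,200.0000 / (0.123 − 0.049) = 354,054.05

354054.05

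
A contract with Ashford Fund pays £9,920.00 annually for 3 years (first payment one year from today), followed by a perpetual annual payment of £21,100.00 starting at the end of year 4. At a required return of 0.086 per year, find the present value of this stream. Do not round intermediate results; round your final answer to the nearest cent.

£216845.99

PV of 3-year annuity: £9,920.00 × [1 − (1+0.086)^−3] / 0.086 = 25290.53711
Perpetuity value at year 3: £21,100.00 / 0.086 = 245348.83721
PV of perpetuity: 245348.83721 / (1+0.086)^3 = 191555.45686
Total PV = 25290.53711 + 191555.45686 = 216845.99397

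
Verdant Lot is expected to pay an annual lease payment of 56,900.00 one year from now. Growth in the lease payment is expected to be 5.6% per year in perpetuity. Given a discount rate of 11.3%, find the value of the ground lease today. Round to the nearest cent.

Growing perpetuity: P = D₁ / (r − g) = 56,900.0000 / (0.113 − 0.056) = 998,245.61

998245.61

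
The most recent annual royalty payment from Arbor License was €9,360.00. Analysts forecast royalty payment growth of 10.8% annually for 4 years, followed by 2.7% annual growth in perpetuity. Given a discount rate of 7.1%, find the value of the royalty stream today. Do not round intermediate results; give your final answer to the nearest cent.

D_1 = 10370.88000
D_2 = 11490.93504
D_3 = 12731.95602
D_4 = 14107.00727
Terminal value at year 4: TV = D_4×(1+g_2)/(r−g_2) = 14487.89647/0.044 = 329270.37435
P_0 = D_1/(1+r)^1 + D_2/(1+r)^2 + D_3/(1+r)^3 + D_4/(1+r)^4 + TV/(1+r)^4
    = 9683.36134 + 10017.89390 + 10363.98361 + 10722.02973 + 250261.92113 = 291049.18971

€291049.19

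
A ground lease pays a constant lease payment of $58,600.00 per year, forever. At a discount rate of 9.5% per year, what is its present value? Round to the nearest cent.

$616842.11

Level perpetuity: PV = C / r = $58,600.00 / 0.095 = $616,842.11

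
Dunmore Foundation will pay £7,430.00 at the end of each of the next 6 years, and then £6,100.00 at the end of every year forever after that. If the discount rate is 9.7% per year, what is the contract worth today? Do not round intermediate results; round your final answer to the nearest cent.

£68730.38

PV of 6-year annuity: £7,430.00 × [1 − (1+0.097)^−6] / 0.097 = 32646.07255
Perpetuity value at year 6: £6,100.00 / 0.097 = 62886.59794
PV of perpetuity: 62886.59794 / (1+0.097)^6 = 36084.30419
Total PV = 32646.07255 + 36084.30419 = 68730.37674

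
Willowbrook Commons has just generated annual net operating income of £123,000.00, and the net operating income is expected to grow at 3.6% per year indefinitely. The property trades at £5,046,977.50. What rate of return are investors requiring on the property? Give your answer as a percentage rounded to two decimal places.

6.12%

D₁ = £123,000.00 × 1.036 = £127,428.0000
P = D₁/(r − g) ⇒ r = D₁/P + g = £127,428.0000/£5,046,977.50 + 0.036 = 0.025248 + 0.036 = 0.061248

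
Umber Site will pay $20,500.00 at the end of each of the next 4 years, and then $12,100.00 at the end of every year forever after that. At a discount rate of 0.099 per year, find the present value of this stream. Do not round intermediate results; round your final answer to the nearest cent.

$148906.83

PV of 4-year annuity: $20,500.00 × [1 − (1+0.099)^−4] / 0.099 = 65123.15847
Perpetuity value at year 4: $12,100.00 / 0.099 = 122222.22222
PV of perpetuity: 122222.22222 / (1+0.099)^4 = 83783.67503
Total PV = 65123.15847 + 83783.67503 = 148906.83350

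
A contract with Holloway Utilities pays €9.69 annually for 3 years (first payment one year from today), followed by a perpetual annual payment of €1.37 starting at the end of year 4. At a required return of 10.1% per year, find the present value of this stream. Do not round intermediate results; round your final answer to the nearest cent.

€34.22

PV of 3-year annuity: €9.69 × [1 − (1+0.101)^−3] / 0.101 = 24.05523
Perpetuity value at year 3: €1.37 / 0.101 = 13.56436
PV of perpetuity: 13.56436 / (1+0.101)^3 = 10.16336
Total PV = 24.05523 + 10.16336 = 34.21859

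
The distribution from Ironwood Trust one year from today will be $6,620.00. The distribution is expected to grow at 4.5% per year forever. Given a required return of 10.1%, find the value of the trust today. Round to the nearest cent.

$118214.29

Growing perpetuity: P = D₁ / (r − g) = $6,620.0000 / (0.101 − 0.045) = $118,214.29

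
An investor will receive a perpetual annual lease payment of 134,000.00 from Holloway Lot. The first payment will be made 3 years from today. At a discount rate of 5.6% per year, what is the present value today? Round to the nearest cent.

Value at end of year 2: C / r = 134,000.00 / 0.056 = 2,392,857.1429
Discount to today: PV = 2,392,857.1429 / (1 + 0.056)^2 = 2,392,857.1429 / 1.115136 = 2,145,798.49

2145798.49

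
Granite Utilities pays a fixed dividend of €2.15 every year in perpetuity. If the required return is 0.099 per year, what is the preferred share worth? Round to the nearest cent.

€21.72

Level perpetuity: PV = C / r = €2.15 / 0.099 = €21.72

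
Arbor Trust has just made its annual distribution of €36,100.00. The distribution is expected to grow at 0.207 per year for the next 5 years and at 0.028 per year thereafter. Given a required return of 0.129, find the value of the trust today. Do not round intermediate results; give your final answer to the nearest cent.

D_1 = 43572.70000
D_2 = 52592.24890
D_3 = 63478.84442
D_4 = 76618.96522
D_5 = 92479.09102
Terminal value at year 5: TV = D_5×(1+g_2)/(r−g_2) = 95068.50557/0.101 = 941272.33234
P_0 = D_1/(1+r)^1 + D_2/(1+r)^2 + D_3/(1+r)^3 + D_4/(1+r)^4 + D_5/(1+r)^5 + TV/(1+r)^5
    = 38594.06554 + 41260.44031 + 44111.02875 + 47158.55775 + 50416.63348 + 513151.47744 = 734692.20328

€734692.20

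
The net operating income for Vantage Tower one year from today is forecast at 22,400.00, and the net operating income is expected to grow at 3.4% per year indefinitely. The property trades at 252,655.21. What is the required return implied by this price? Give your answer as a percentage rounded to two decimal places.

P = D₁/(r − g) ⇒ r = D₁/P + g = 22,400.0000/252,655.21 + 0.034 = 0.088658 + 0.034 = 0.122658

12.27%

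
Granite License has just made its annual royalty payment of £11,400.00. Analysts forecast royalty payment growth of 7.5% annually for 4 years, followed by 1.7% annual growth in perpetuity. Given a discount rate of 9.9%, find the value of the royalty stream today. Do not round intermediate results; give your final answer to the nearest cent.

£172600.23

D_1 = 12255.00000
D_2 = 13174.12500
D_3 = 14162.18438
D_4 = 15224.34820
Terminal value at year 4: TV = D_4×(1+g_2)/(r−g_2) = 15483.16212/0.082 = 188819.05028
P_0 = D_1/(1+r)^1 + D_2/(1+r)^2 + D_3/(1+r)^3 + D_4/(1+r)^4 + TV/(1+r)^4
    = 11151.04641 + 10907.52947 + 10669.33046 + 10436.33326 + 129435.98684 = 172600.22643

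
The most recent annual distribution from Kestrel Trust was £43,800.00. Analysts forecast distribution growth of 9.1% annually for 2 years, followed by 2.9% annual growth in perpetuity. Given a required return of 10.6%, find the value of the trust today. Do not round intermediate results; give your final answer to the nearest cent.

D_1 = 47785.80000
D_2 = 52134.30780
Terminal value at year 2: TV = D_2×(1+g_2)/(r−g_2) = 53646.20273/0.077 = 696703.93151
P_0 = D_1/(1+r)^1 + D_2/(1+r)^2 + TV/(1+r)^2
    = 43205.96745 + 42619.99140 + 569558.06689 = 655384.02574

£655384.03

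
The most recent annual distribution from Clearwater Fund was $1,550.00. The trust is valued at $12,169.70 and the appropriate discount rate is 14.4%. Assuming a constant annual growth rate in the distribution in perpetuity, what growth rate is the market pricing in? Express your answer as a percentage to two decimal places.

P = D₀(1+g)/(r−g) ⇒ P(r−g) = D₀(1+g) ⇒ g(P+D₀) = P·r − D₀
g = (P·r − D₀)/(P + D₀) = ($12,169.70×0.144 − $1,550.00) / ($12,169.70 + $1,550.00) = 0.014755

1.48%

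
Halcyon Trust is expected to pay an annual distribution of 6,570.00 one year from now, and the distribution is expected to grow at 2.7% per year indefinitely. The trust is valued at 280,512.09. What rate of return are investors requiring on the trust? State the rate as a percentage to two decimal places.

P = D₁/(r − g) ⇒ r = D₁/P + g = 6,570.0000/280,512.09 + 0.027 = 0.023421 + 0.027 = 0.050421

5.04%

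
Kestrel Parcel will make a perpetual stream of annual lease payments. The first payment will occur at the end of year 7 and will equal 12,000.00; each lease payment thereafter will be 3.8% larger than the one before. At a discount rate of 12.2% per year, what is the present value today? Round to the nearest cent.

Value at end of year 6: C₁ / (r − g) = 12,000.00 / (0.122 − 0.038) = 142,857.1429
Discount to today: PV = 142,857.1429 / (1 + 0.122)^6 = 142,857.1429 / 1.995065 = 71,605.24

71605.24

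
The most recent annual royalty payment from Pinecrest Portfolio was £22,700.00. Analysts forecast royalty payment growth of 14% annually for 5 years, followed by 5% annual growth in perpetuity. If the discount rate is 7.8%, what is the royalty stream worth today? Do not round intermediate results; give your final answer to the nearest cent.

D_1 = 25878.00000
D_2 = 29500.92000
D_3 = 33631.04880
D_4 = 38339.39563
D_5 = 43706.91102
Terminal value at year 5: TV = D_5×(1+g_2)/(r−g_2) = 45892.25657/0.028 = 1639009.16327
P_0 = D_1/(1+r)^1 + D_2/(1+r)^2 + D_3/(1+r)^3 + D_4/(1+r)^4 + D_5/(1+r)^5 + TV/(1+r)^5
    = 24005.56586 + 25386.21993 + 26846.28082 + 28390.31552 + 30023.15370 + 1125868.26386 = 1260519.79969

£1260519.80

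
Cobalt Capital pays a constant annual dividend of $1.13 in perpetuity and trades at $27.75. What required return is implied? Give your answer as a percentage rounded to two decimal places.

4.07%

P = C/r ⇒ r = C/P = $1.13/$27.75 = 0.040721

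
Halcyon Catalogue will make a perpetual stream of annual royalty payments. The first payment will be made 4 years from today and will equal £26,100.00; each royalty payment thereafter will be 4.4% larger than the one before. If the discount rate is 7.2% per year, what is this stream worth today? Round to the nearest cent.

Value at end of year 3: C₁ / (r − g) = £26,100.00 / (0.072 − 0.044) = £932,142.8571
Discount to today: PV = £932,142.8571 / (1 + 0.072)^3 = £932,142.8571 / 1.231925 = £756,655.37

£756655.37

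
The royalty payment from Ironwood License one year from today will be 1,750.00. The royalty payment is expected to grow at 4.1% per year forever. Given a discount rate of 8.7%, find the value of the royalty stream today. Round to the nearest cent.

Growing perpetuity: P = D₁ / (r − g) = 1,750.0000 / (0.087 − 0.041) = 38,043.48

38043.48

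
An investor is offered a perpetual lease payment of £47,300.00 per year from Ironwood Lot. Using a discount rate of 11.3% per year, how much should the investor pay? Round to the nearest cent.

Level perpetuity: PV = C / r = £47,300.00 / 0.113 = £418,584.07

£418584.07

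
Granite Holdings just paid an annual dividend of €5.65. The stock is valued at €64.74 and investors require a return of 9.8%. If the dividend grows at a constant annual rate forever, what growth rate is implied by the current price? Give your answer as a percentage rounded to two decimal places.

0.99%

P = D₀(1+g)/(r−g) ⇒ P(r−g) = D₀(1+g) ⇒ g(P+D₀) = P·r − D₀
g = (P·r − D₀)/(P + D₀) = (€64.74×0.098 − €5.65) / (€64.74 + €5.65) = 0.009867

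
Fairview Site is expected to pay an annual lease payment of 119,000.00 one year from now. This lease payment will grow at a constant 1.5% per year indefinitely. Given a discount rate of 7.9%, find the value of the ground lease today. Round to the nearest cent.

Growing perpetuity: P = D₁ / (r − g) = 119,000.0000 / (0.079 − 0.015) = 1,859,375.00

1859375.00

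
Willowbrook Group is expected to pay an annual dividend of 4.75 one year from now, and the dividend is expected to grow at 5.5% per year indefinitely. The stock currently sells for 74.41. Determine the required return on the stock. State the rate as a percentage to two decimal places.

P = D₁/(r − g) ⇒ r = D₁/P + g = 4.7500/74.41 + 0.055 = 0.063836 + 0.055 = 0.118836

11.88%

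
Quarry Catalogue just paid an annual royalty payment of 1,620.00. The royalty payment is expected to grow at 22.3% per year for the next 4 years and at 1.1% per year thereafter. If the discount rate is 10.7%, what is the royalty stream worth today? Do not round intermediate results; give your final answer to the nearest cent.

33781.14

D_1 = 1981.26000
D_2 = 2423.08098
D_3 = 2963.42804
D_4 = 3624.27249
Terminal value at year 4: TV = D_4×(1+g_2)/(r−g_2) = 3664.13949/0.096 = 38168.11967
P_0 = D_1/(1+r)^1 + D_2/(1+r)^2 + D_3/(1+r)^3 + D_4/(1+r)^4 + TV/(1+r)^4
    = 1789.75610 + 1977.30055 + 2184.49735 + 2413.40584 + 25416.18024 = 33781.14008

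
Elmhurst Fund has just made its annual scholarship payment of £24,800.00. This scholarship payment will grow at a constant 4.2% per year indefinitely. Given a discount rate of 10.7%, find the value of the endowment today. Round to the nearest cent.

D₁ = D₀ × (1 + g) = £24,800.00 × 1.042 = £25,841.6000
Growing perpetuity: P = D₁ / (r − g) = £25,841.6000 / (0.107 − 0.042) = £397,563.08

£397563.08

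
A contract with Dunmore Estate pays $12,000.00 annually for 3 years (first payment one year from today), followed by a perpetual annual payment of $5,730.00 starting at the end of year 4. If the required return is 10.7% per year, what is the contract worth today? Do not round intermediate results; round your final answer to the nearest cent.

PV of 3-year annuity: $12,000.00 × [1 − (1+0.107)^−3] / 0.107 = 29478.26340
Perpetuity value at year 3: $5,730.00 / 0.107 = 53551.40187
PV of perpetuity: 53551.40187 / (1+0.107)^3 = 39475.53110
Total PV = 29478.26340 + 39475.53110 = 68953.79449

$68953.79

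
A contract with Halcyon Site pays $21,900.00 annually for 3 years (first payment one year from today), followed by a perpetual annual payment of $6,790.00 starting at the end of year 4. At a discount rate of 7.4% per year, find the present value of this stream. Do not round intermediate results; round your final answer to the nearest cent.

PV of 3-year annuity: $21,900.00 × [1 − (1+0.074)^−3] / 0.074 = 57055.07653
Perpetuity value at year 3: $6,790.00 / 0.074 = 91756.75676
PV of perpetuity: 91756.75676 / (1+0.074)^3 = 74067.07778
Total PV = 57055.07653 + 74067.07778 = 131122.15431

$131122.15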